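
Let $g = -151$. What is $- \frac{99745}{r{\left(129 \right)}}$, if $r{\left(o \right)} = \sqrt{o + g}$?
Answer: $\frac{99745 i \sqrt{22}}{22} \approx 21266.0 i$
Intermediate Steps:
$r{\left(o \right)} = \sqrt{-151 + o}$ ($r{\left(o \right)} = \sqrt{o - 151} = \sqrt{-151 + o}$)
$- \frac{99745}{r{\left(129 \right)}} = - \frac{99745}{\sqrt{-151 + 129}} = - \frac{99745}{\sqrt{-22}} = - \frac{99745}{i \sqrt{22}} = - 99745 \left(- \frac{i \sqrt{22}}{22}\right) = \frac{99745 i \sqrt{22}}{22}$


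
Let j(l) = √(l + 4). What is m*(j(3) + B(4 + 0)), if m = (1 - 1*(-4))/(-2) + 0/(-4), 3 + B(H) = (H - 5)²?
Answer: 5 - 5*√7/2 ≈ -1.6144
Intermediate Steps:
B(H) = -3 + (-5 + H)² (B(H) = -3 + (H - 5)² = -3 + (-5 + H)²)
m = -5/2 (m = (1 + 4)*(-½) + 0*(-¼) = 5*(-½) + 0 = -5/2 + 0 = -5/2 ≈ -2.5000)
j(l) = √(4 + l)
m*(j(3) + B(4 + 0)) = -5*(√(4 + 3) + (-3 + (-5 + (4 + 0))²))/2 = -5*(√7 + (-3 + (-5 + 4)²))/2 = -5*(√7 + (-3 + (-1)²))/2 = -5*(√7 + (-3 + 1))/2 = -5*(√7 - 2)/2 = -5*(-2 + √7)/2 = 5 - 5*√7/2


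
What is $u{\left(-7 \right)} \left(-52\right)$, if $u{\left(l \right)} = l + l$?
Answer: $728$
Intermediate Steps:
$u{\left(l \right)} = 2 l$
$u{\left(-7 \right)} \left(-52\right) = 2 \left(-7\right) \left(-52\right) = \left(-14\right) \left(-52\right) = 728$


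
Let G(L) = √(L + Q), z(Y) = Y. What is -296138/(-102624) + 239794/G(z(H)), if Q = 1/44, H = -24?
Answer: 148069/51312 - 479588*I*√11605/1055 ≈ 2.8857 - 48971.0*I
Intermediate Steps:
Q = 1/44 ≈ 0.022727
G(L) = √(1/44 + L) (G(L) = √(L + 1/44) = √(1/44 + L))
-296138/(-102624) + 239794/G(z(H)) = -296138/(-102624) + 239794/((√(11 + 484*(-24))/22)) = -296138*(-1/102624) + 239794/((√(11 - 11616)/22)) = 148069/51312 + 239794/((√(-11605)/22)) = 148069/51312 + 239794/(((I*√11605)/22)) = 148069/51312 + 239794/((I*√11605/22)) = 148069/51312 + 239794*(-2*I*√11605/1055) = 148069/51312 - 479588*I*√11605/1055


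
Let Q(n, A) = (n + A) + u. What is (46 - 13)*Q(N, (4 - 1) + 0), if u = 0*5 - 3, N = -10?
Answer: -330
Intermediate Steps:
u = -3 (u = 0 - 3 = -3)
Q(n, A) = -3 + A + n (Q(n, A) = (n + A) - 3 = (A + n) - 3 = -3 + A + n)
(46 - 13)*Q(N, (4 - 1) + 0) = (46 - 13)*(-3 + ((4 - 1) + 0) - 10) = 33*(-3 + (3 + 0) - 10) = 33*(-3 + 3 - 10) = 33*(-10) = -330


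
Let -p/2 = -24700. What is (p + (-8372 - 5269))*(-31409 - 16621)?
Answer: -1717504770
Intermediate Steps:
p = 49400 (p = -2*(-24700) = 49400)
(p + (-8372 - 5269))*(-31409 - 16621) = (49400 + (-8372 - 5269))*(-31409 - 16621) = (49400 - 13641)*(-48030) = 35759*(-48030) = -1717504770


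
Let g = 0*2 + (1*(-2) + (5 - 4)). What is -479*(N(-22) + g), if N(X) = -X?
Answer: -10059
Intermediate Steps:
g = -1 (g = 0 + (-2 + 1) = 0 - 1 = -1)
-479*(N(-22) + g) = -479*(-1*(-22) - 1) = -479*(22 - 1) = -479*21 = -10059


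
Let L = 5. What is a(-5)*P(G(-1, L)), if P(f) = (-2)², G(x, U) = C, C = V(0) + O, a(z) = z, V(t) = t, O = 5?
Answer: -20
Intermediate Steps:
C = 5 (C = 0 + 5 = 5)
G(x, U) = 5
P(f) = 4
a(-5)*P(G(-1, L)) = -5*4 = -20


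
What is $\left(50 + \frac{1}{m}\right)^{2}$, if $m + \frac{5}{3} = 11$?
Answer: $\frac{1968409}{784} \approx 2510.7$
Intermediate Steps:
$m = \frac{28}{3}$ ($m = - \frac{5}{3} + 11 = \frac{28}{3} \approx 9.3333$)
$\left(50 + \frac{1}{m}\right)^{2} = \left(50 + \frac{1}{\frac{28}{3}}\right)^{2} = \left(50 + \frac{3}{28}\right)^{2} = \left(\frac{1403}{28}\right)^{2} = \frac{1968409}{784}$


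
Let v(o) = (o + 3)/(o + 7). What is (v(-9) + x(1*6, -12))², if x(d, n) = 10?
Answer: 169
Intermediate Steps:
v(o) = (3 + o)/(7 + o)
(v(-9) + x(1*6, -12))² = ((3 - 9)/(7 - 9) + 10)² = (-6/(-2) + 10)² = (-½*(-6) + 10)² = (3 + 10)² = 13² = 169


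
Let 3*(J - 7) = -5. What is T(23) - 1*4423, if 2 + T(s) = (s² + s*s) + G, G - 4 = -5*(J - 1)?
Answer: -10154/3 ≈ -3384.7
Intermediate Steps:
J = 16/3 (J = 7 + (⅓)*(-5) = 7 - 5/3 = 16/3 ≈ 5.3333)
G = -53/3 (G = 4 - 5*(16/3 - 1) = 4 - 5*13/3 = 4 - 65/3 = -53/3 ≈ -17.667)
T(s) = -59/3 + 2*s² (T(s) = -2 + ((s² + s*s) - 53/3) = -2 + ((s² + s²) - 53/3) = -2 + (2*s² - 53/3) = -2 + (-53/3 + 2*s²) = -59/3 + 2*s²)
T(23) - 1*4423 = (-59/3 + 2*23²) - 1*4423 = (-59/3 + 2*529) - 4423 = (-59/3 + 1058) - 4423 = 3115/3 - 4423 = -10154/3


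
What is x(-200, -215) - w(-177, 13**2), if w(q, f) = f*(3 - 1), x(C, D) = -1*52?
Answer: -390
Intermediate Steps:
x(C, D) = -52
w(q, f) = 2*f (w(q, f) = f*2 = 2*f)
x(-200, -215) - w(-177, 13**2) = -52 - 2*13**2 = -52 - 2*169 = -52 - 1*338 = -52 - 338 = -390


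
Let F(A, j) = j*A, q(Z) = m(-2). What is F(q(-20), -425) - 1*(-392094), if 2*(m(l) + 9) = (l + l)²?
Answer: 392519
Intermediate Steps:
m(l) = -9 + 2*l² (m(l) = -9 + (l + l)²/2 = -9 + (2*l)²/2 = -9 + (4*l²)/2 = -9 + 2*l²)
q(Z) = -1 (q(Z) = -9 + 2*(-2)² = -9 + 2*4 = -9 + 8 = -1)
F(A, j) = A*j
F(q(-20), -425) - 1*(-392094) = -1*(-425) - 1*(-392094) = 425 + 392094 = 392519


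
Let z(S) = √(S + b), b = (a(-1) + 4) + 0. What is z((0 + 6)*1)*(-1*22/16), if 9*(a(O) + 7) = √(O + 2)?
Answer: -11*√7/12 ≈ -2.4253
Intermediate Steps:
a(O) = -7 + √(2 + O)/9 (a(O) = -7 + √(O + 2)/9 = -7 + √(2 + O)/9)
b = -26/9 (b = ((-7 + √(2 - 1)/9) + 4) + 0 = ((-7 + √1/9) + 4) + 0 = ((-7 + (⅑)*1) + 4) + 0 = ((-7 + ⅑) + 4) + 0 = (-62/9 + 4) + 0 = -26/9 + 0 = -26/9 ≈ -2.8889)
z(S) = √(-26/9 + S) (z(S) = √(S - 26/9) = √(-26/9 + S))
z((0 + 6)*1)*(-1*22/16) = (√(-26 + 9*((0 + 6)*1))/3)*(-1*22/16) = (√(-26 + 9*(6*1))/3)*(-22*1/16) = (√(-26 + 9*6)/3)*(-11/8) = (√(-26 + 54)/3)*(-11/8) = (√28/3)*(-11/8) = ((2*√7)/3)*(-11/8) = (2*√7/3)*(-11/8) = -11*√7/12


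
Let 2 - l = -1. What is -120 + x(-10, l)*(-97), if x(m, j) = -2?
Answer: 74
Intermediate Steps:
l = 3 (l = 2 - 1*(-1) = 2 + 1 = 3)
-120 + x(-10, l)*(-97) = -120 - 2*(-97) = -120 + 194 = 74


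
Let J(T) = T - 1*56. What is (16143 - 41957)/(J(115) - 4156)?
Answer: 25814/4097 ≈ 6.3007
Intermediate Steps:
J(T) = -56 + T (J(T) = T - 56 = -56 + T)
(16143 - 41957)/(J(115) - 4156) = (16143 - 41957)/((-56 + 115) - 4156) = -25814/(59 - 4156) = -25814/(-4097) = -25814*(-1/4097) = 25814/4097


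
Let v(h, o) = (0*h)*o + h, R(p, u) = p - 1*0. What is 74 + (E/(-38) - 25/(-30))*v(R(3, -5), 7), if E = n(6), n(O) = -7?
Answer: 1464/19 ≈ 77.053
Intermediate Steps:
R(p, u) = p (R(p, u) = p + 0 = p)
E = -7
v(h, o) = h (v(h, o) = 0*o + h = 0 + h = h)
74 + (E/(-38) - 25/(-30))*v(R(3, -5), 7) = 74 + (-7/(-38) - 25/(-30))*3 = 74 + (-7*(-1/38) - 25*(-1/30))*3 = 74 + (7/38 + ⅚)*3 = 74 + (58/57)*3 = 74 + 58/19 = 1464/19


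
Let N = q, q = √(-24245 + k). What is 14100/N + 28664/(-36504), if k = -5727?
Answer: -3583/4563 - 7050*I*√7493/7493 ≈ -0.78523 - 81.444*I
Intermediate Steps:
q = 2*I*√7493 (q = √(-24245 - 5727) = √(-29972) = 2*I*√7493 ≈ 173.12*I)
N = 2*I*√7493 ≈ 173.12*I
14100/N + 28664/(-36504) = 14100/((2*I*√7493)) + 28664/(-36504) = 14100*(-I*√7493/14986) + 28664*(-1/36504) = -7050*I*√7493/7493 - 3583/4563 = -3583/4563 - 7050*I*√7493/7493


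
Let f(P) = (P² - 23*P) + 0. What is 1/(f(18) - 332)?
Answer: -1/422 ≈ -0.0023697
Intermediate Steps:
f(P) = P² - 23*P
1/(f(18) - 332) = 1/(18*(-23 + 18) - 332) = 1/(18*(-5) - 332) = 1/(-90 - 332) = 1/(-422) = -1/422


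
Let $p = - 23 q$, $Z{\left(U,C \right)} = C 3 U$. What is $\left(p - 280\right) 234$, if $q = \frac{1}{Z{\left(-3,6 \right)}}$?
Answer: $- \frac{196261}{3} \approx -65420.0$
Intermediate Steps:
$Z{\left(U,C \right)} = 3 C U$
$q = - \frac{1}{54}$ ($q = \frac{1}{3 \cdot 6 \left(-3\right)} = \frac{1}{-54} = - \frac{1}{54} \approx -0.018519$)
$p = \frac{23}{54}$ ($p = \left(-23\right) \left(- \frac{1}{54}\right) = \frac{23}{54} \approx 0.42593$)
$\left(p - 280\right) 234 = \left(\frac{23}{54} - 280\right) 234 = \left(- \frac{15097}{54}\right) 234 = - \frac{196261}{3}$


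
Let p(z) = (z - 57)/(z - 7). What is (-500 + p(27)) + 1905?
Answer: 2807/2 ≈ 1403.5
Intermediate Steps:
p(z) = (-57 + z)/(-7 + z)
(-500 + p(27)) + 1905 = (-500 + (-57 + 27)/(-7 + 27)) + 1905 = (-500 - 30/20) + 1905 = (-500 + (1/20)*(-30)) + 1905 = (-500 - 3/2) + 1905 = -1003/2 + 1905 = 2807/2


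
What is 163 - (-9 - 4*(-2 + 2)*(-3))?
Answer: 172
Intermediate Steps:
163 - (-9 - 4*(-2 + 2)*(-3)) = 163 - (-9 - 0*(-3)) = 163 - (-9 - 4*0) = 163 - (-9 + 0) = 163 - 1*(-9) = 163 + 9 = 172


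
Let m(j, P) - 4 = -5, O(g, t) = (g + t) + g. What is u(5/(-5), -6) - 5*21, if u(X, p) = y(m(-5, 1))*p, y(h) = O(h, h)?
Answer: -87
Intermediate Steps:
O(g, t) = t + 2*g
m(j, P) = -1 (m(j, P) = 4 - 5 = -1)
y(h) = 3*h (y(h) = h + 2*h = 3*h)
u(X, p) = -3*p (u(X, p) = (3*(-1))*p = -3*p)
u(5/(-5), -6) - 5*21 = -3*(-6) - 5*21 = 18 - 105 = -87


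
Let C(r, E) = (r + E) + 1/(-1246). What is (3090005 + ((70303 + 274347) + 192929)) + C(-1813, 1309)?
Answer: 4519341679/1246 ≈ 3.6271e+6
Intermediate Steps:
C(r, E) = -1/1246 + E + r (C(r, E) = (E + r) - 1/1246 = -1/1246 + E + r)
(3090005 + ((70303 + 274347) + 192929)) + C(-1813, 1309) = (3090005 + ((70303 + 274347) + 192929)) + (-1/1246 + 1309 - 1813) = (3090005 + (344650 + 192929)) - 627985/1246 = (3090005 + 537579) - 627985/1246 = 3627584 - 627985/1246 = 4519341679/1246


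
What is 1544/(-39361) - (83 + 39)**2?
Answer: -585850668/39361 ≈ -14884.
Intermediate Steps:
1544/(-39361) - (83 + 39)**2 = 1544*(-1/39361) - 1*122**2 = -1544/39361 - 1*14884 = -1544/39361 - 14884 = -585850668/39361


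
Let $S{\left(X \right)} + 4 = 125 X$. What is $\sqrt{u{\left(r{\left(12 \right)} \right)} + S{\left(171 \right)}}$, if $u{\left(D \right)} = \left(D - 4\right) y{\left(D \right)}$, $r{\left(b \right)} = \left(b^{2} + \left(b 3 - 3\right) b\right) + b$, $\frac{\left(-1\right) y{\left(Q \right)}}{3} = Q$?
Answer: $i \sqrt{886117} \approx 941.34 i$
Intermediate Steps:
$S{\left(X \right)} = -4 + 125 X$
$y{\left(Q \right)} = - 3 Q$
$r{\left(b \right)} = b + b^{2} + b \left(-3 + 3 b\right)$ ($r{\left(b \right)} = \left(b^{2} + \left(3 b - 3\right) b\right) + b = \left(b^{2} + \left(-3 + 3 b\right) b\right) + b = \left(b^{2} + b \left(-3 + 3 b\right)\right) + b = b + b^{2} + b \left(-3 + 3 b\right)$)
$u{\left(D \right)} = - 3 D \left(-4 + D\right)$ ($u{\left(D \right)} = \left(D - 4\right) \left(- 3 D\right) = \left(-4 + D\right) \left(- 3 D\right) = - 3 D \left(-4 + D\right)$)
$\sqrt{u{\left(r{\left(12 \right)} \right)} + S{\left(171 \right)}} = \sqrt{3 \cdot 2 \cdot 12 \left(-1 + 2 \cdot 12\right) \left(4 - 2 \cdot 12 \left(-1 + 2 \cdot 12\right)\right) + \left(-4 + 125 \cdot 171\right)} = \sqrt{3 \cdot 2 \cdot 12 \left(-1 + 24\right) \left(4 - 2 \cdot 12 \left(-1 + 24\right)\right) + \left(-4 + 21375\right)} = \sqrt{3 \cdot 2 \cdot 12 \cdot 23 \left(4 - 2 \cdot 12 \cdot 23\right) + 21371} = \sqrt{3 \cdot 552 \left(4 - 552\right) + 21371} = \sqrt{3 \cdot 552 \left(-548\right) + 21371} = \sqrt{-907488 + 21371} = \sqrt{-886117} = i \sqrt{886117}$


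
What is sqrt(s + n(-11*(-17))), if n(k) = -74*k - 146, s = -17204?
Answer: 2*I*sqrt(7797) ≈ 176.6*I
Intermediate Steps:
n(k) = -146 - 74*k
sqrt(s + n(-11*(-17))) = sqrt(-17204 + (-146 - (-814)*(-17))) = sqrt(-17204 + (-146 - 74*187)) = sqrt(-17204 + (-146 - 13838)) = sqrt(-17204 - 13984) = sqrt(-31188) = 2*I*sqrt(7797)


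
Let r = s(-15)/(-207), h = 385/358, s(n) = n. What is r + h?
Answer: 28355/24702 ≈ 1.1479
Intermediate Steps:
h = 385/358 (h = 385*(1/358) = 385/358 ≈ 1.0754)
r = 5/69 (r = -15/(-207) = -15*(-1/207) = 5/69 ≈ 0.072464)
r + h = 5/69 + 385/358 = 28355/24702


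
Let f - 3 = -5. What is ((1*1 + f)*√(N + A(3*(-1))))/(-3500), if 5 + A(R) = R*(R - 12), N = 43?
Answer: √83/3500 ≈ 0.0026030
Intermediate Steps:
f = -2 (f = 3 - 5 = -2)
A(R) = -5 + R*(-12 + R) (A(R) = -5 + R*(R - 12) = -5 + R*(-12 + R))
((1*1 + f)*√(N + A(3*(-1))))/(-3500) = ((1*1 - 2)*√(43 + (-5 + (3*(-1))² - 36*(-1))))/(-3500) = ((1 - 2)*√(43 + (-5 + (-3)² - 12*(-3))))*(-1/3500) = -√(43 + (-5 + 9 + 36))*(-1/3500) = -√(43 + 40)*(-1/3500) = -√83*(-1/3500) = √83/3500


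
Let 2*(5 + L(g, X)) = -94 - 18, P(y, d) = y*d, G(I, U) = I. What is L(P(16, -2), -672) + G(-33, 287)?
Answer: -94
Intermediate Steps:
P(y, d) = d*y
L(g, X) = -61 (L(g, X) = -5 + (-94 - 18)/2 = -5 + (1/2)*(-112) = -5 - 56 = -61)
L(P(16, -2), -672) + G(-33, 287) = -61 - 33 = -94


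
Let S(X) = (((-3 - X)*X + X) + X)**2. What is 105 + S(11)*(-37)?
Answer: -644583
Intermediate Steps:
S(X) = (2*X + X*(-3 - X))**2 (S(X) = ((X*(-3 - X) + X) + X)**2 = ((X + X*(-3 - X)) + X)**2 = (2*X + X*(-3 - X))**2)
105 + S(11)*(-37) = 105 + (11**2*(1 + 11)**2)*(-37) = 105 + (121*12**2)*(-37) = 105 + (121*144)*(-37) = 105 + 17424*(-37) = 105 - 644688 = -644583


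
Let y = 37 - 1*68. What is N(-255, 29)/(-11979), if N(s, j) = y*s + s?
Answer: -850/1331 ≈ -0.63862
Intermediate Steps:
y = -31 (y = 37 - 68 = -31)
N(s, j) = -30*s (N(s, j) = -31*s + s = -30*s)
N(-255, 29)/(-11979) = -30*(-255)/(-11979) = 7650*(-1/11979) = -850/1331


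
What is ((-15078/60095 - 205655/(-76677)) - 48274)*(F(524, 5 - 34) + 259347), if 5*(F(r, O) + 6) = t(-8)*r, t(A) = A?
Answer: -41070666012094889869/3291360225 ≈ -1.2478e+10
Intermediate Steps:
F(r, O) = -6 - 8*r/5 (F(r, O) = -6 + (-8*r)/5 = -6 - 8*r/5)
((-15078/60095 - 205655/(-76677)) - 48274)*(F(524, 5 - 34) + 259347) = ((-15078/60095 - 205655/(-76677)) - 48274)*((-6 - 8/5*524) + 259347) = ((-15078*1/60095 - 205655*(-1/76677)) - 48274)*((-6 - 4192/5) + 259347) = ((-2154/8585 + 205655/76677) - 48274)*(-4222/5 + 259347) = (1600385917/658272045 - 48274)*(1292513/5) = -31775824314413/658272045*1292513/5 = -41070666012094889869/3291360225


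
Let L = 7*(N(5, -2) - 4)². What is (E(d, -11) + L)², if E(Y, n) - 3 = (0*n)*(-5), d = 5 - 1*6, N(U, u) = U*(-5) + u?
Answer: 45292900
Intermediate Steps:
N(U, u) = u - 5*U (N(U, u) = -5*U + u = u - 5*U)
d = -1 (d = 5 - 6 = -1)
E(Y, n) = 3 (E(Y, n) = 3 + (0*n)*(-5) = 3 + 0*(-5) = 3 + 0 = 3)
L = 6727 (L = 7*((-2 - 5*5) - 4)² = 7*((-2 - 25) - 4)² = 7*(-27 - 4)² = 7*(-31)² = 7*961 = 6727)
(E(d, -11) + L)² = (3 + 6727)² = 6730² = 45292900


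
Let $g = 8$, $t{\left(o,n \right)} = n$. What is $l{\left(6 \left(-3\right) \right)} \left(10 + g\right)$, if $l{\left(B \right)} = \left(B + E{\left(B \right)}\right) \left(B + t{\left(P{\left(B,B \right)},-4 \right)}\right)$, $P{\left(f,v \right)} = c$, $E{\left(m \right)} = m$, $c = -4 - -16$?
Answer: $14256$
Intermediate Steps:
$c = 12$ ($c = -4 + 16 = 12$)
$P{\left(f,v \right)} = 12$
$l{\left(B \right)} = 2 B \left(-4 + B\right)$ ($l{\left(B \right)} = \left(B + B\right) \left(B - 4\right) = 2 B \left(-4 + B\right)$)
$l{\left(6 \left(-3\right) \right)} \left(10 + g\right) = 2 \cdot 6 \left(-3\right) \left(-4 + 6 \left(-3\right)\right) \left(10 + 8\right) = 2 \left(-18\right) \left(-4 - 18\right) 18 = 2 \left(-18\right) \left(-22\right) 18 = 792 \cdot 18 = 14256$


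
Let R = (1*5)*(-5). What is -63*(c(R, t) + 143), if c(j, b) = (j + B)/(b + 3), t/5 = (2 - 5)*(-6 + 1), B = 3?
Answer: -116886/13 ≈ -8991.2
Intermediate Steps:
R = -25 (R = 5*(-5) = -25)
t = 75 (t = 5*((2 - 5)*(-6 + 1)) = 5*(-3*(-5)) = 5*15 = 75)
c(j, b) = (3 + j)/(3 + b) (c(j, b) = (j + 3)/(b + 3) = (3 + j)/(3 + b))
-63*(c(R, t) + 143) = -63*((3 - 25)/(3 + 75) + 143) = -63*(-22/78 + 143) = -63*((1/78)*(-22) + 143) = -63*(-11/39 + 143) = -63*5566/39 = -116886/13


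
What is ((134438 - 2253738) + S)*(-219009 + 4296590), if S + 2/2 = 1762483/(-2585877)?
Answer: -22346177442642081260/2585877 ≈ -8.6416e+12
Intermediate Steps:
S = -4348360/2585877 (S = -1 + 1762483/(-2585877) = -1 + 1762483*(-1/2585877) = -1 - 1762483/2585877 = -4348360/2585877 ≈ -1.6816)
((134438 - 2253738) + S)*(-219009 + 4296590) = ((134438 - 2253738) - 4348360/2585877)*(-219009 + 4296590) = (-2119300 - 4348360/2585877)*4077581 = -5480253474460/2585877*4077581 = -22346177442642081260/2585877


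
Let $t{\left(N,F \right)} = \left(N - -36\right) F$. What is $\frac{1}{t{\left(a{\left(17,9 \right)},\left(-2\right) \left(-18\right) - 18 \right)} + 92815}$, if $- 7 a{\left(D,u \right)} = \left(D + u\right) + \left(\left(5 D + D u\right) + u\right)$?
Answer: $\frac{1}{92761} \approx 1.078 \cdot 10^{-5}$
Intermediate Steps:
$a{\left(D,u \right)} = - \frac{6 D}{7} - \frac{2 u}{7} - \frac{D u}{7}$ ($a{\left(D,u \right)} = - \frac{\left(D + u\right) + \left(\left(5 D + D u\right) + u\right)}{7} = - \frac{\left(D + u\right) + \left(u + 5 D + D u\right)}{7} = - \frac{2 u + 6 D + D u}{7} = - \frac{6 D}{7} - \frac{2 u}{7} - \frac{D u}{7}$)
$t{\left(N,F \right)} = F \left(36 + N\right)$ ($t{\left(N,F \right)} = \left(N + 36\right) F = \left(36 + N\right) F = F \left(36 + N\right)$)
$\frac{1}{t{\left(a{\left(17,9 \right)},\left(-2\right) \left(-18\right) - 18 \right)} + 92815} = \frac{1}{\left(\left(-2\right) \left(-18\right) - 18\right) \left(36 - \left(\frac{120}{7} + \frac{153}{7}\right)\right) + 92815} = \frac{1}{\left(36 - 18\right) \left(36 - 39\right) + 92815} = \frac{1}{18 \left(36 - 39\right) + 92815} = \frac{1}{18 \left(-3\right) + 92815} = \frac{1}{-54 + 92815} = \frac{1}{92761}$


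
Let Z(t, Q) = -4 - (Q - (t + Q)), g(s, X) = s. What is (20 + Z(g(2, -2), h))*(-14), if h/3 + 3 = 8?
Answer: -252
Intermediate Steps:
h = 15 (h = -9 + 3*8 = -9 + 24 = 15)
Z(t, Q) = -4 + t (Z(t, Q) = -4 - (Q - (Q + t)) = -4 - (Q + (-Q - t)) = -4 - (-1)*t = -4 + t)
(20 + Z(g(2, -2), h))*(-14) = (20 + (-4 + 2))*(-14) = (20 - 2)*(-14) = 18*(-14) = -252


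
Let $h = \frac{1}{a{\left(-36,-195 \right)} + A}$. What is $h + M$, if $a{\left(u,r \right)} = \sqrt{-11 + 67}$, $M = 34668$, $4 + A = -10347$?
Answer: $\frac{3714438540509}{107143145} - \frac{2 \sqrt{14}}{107143145} \approx 34668.0$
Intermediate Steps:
$A = -10351$ ($A = -4 - 10347 = -10351$)
$a{\left(u,r \right)} = 2 \sqrt{14}$ ($a{\left(u,r \right)} = \sqrt{56} = 2 \sqrt{14}$)
$h = \frac{1}{-10351 + 2 \sqrt{14}}$ ($h = \frac{1}{2 \sqrt{14} - 10351} = \frac{1}{-10351 + 2 \sqrt{14}} \approx -9.6679 \cdot 10^{-5}$)
$h + M = \left(- \frac{10351}{107143145} - \frac{2 \sqrt{14}}{107143145}\right) + 34668 = \frac{3714438540509}{107143145} - \frac{2 \sqrt{14}}{107143145}$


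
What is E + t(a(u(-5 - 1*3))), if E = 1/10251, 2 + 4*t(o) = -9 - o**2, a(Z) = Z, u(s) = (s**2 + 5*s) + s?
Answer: -2737013/41004 ≈ -66.750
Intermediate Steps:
u(s) = s**2 + 6*s
t(o) = -11/4 - o**2/4 (t(o) = -1/2 + (-9 - o**2)/4 = -1/2 + (-9/4 - o**2/4) = -11/4 - o**2/4)
E = 1/10251 ≈ 9.7551e-5
E + t(a(u(-5 - 1*3))) = 1/10251 + (-11/4 - (-5 - 1*3)**2*(6 + (-5 - 1*3))**2/4) = 1/10251 + (-11/4 - (-5 - 3)**2*(6 + (-5 - 3))**2/4) = 1/10251 + (-11/4 - 64*(6 - 8)**2/4) = 1/10251 + (-11/4 - (-8*(-2))**2/4) = 1/10251 + (-11/4 - 1/4*16**2) = 1/10251 + (-11/4 - 1/4*256) = 1/10251 + (-11/4 - 64) = 1/10251 - 267/4 = -2737013/41004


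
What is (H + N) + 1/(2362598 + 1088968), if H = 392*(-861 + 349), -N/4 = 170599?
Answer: -3048077934599/3451566 ≈ -8.8310e+5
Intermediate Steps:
N = -682396 (N = -4*170599 = -682396)
H = -200704 (H = 392*(-512) = -200704)
(H + N) + 1/(2362598 + 1088968) = (-200704 - 682396) + 1/(2362598 + 1088968) = -883100 + 1/3451566 = -3048077934599/3451566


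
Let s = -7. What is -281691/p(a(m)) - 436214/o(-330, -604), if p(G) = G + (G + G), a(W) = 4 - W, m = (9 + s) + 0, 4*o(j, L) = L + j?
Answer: -42105043/934 ≈ -45080.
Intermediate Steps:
o(j, L) = L/4 + j/4 (o(j, L) = (L + j)/4 = L/4 + j/4)
m = 2 (m = (9 - 7) + 0 = 2 + 0 = 2)
p(G) = 3*G (p(G) = G + 2*G = 3*G)
-281691/p(a(m)) - 436214/o(-330, -604) = -281691*1/(3*(4 - 1*2)) - 436214/((¼)*(-604) + (¼)*(-330)) = -281691*1/(3*(4 - 2)) - 436214/(-151 - 165/2) = -281691/(3*2) - 436214/(-467/2) = -281691/6 - 436214*(-2/467) = -281691*⅙ + 872428/467 = -93897/2 + 872428/467 = -42105043/934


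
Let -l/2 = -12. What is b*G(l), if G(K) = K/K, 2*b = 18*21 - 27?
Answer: 351/2 ≈ 175.50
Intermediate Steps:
b = 351/2 (b = (18*21 - 27)/2 = (378 - 27)/2 = (½)*351 = 351/2 ≈ 175.50)
l = 24 (l = -2*(-12) = 24)
G(K) = 1
b*G(l) = (351/2)*1 = 351/2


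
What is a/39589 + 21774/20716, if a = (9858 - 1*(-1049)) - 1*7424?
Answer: 467082357/410062862 ≈ 1.1391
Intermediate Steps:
a = 3483 (a = (9858 + 1049) - 7424 = 10907 - 7424 = 3483)
a/39589 + 21774/20716 = 3483/39589 + 21774/20716 = 3483*(1/39589) + 21774*(1/20716) = 3483/39589 + 10887/10358 = 467082357/410062862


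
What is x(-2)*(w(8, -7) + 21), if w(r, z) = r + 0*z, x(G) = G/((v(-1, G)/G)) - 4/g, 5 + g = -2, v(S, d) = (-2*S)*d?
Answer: -87/7 ≈ -12.429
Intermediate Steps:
v(S, d) = -2*S*d
g = -7 (g = -5 - 2 = -7)
x(G) = 4/7 + G/2 (x(G) = G/(((-2*(-1)*G)/G)) - 4/(-7) = G/(((2*G)/G)) - 4*(-1/7) = G/2 + 4/7 = 4/7 + G/2)
w(r, z) = r (w(r, z) = r + 0 = r)
x(-2)*(w(8, -7) + 21) = (4/7 + (1/2)*(-2))*(8 + 21) = (4/7 - 1)*29 = -3/7*29 = -87/7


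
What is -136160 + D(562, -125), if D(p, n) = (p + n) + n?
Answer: -135848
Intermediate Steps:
D(p, n) = p + 2*n (D(p, n) = (n + p) + n = p + 2*n)
-136160 + D(562, -125) = -136160 + (562 + 2*(-125)) = -136160 + (562 - 250) = -136160 + 312 = -135848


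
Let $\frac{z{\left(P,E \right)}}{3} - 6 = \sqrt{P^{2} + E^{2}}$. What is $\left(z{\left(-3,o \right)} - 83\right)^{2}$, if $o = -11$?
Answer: $5395 - 390 \sqrt{130} \approx 948.32$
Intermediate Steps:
$z{\left(P,E \right)} = 18 + 3 \sqrt{E^{2} + P^{2}}$ ($z{\left(P,E \right)} = 18 + 3 \sqrt{P^{2} + E^{2}} = 18 + 3 \sqrt{E^{2} + P^{2}}$)
$\left(z{\left(-3,o \right)} - 83\right)^{2} = \left(\left(18 + 3 \sqrt{\left(-11\right)^{2} + \left(-3\right)^{2}}\right) - 83\right)^{2} = \left(\left(18 + 3 \sqrt{121 + 9}\right) - 83\right)^{2} = \left(\left(18 + 3 \sqrt{130}\right) - 83\right)^{2} = \left(-65 + 3 \sqrt{130}\right)^{2}$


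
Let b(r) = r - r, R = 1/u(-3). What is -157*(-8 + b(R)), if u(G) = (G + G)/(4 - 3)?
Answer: 1256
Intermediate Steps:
u(G) = 2*G (u(G) = (2*G)/1 = (2*G)*1 = 2*G)
R = -⅙ (R = 1/(2*(-3)) = 1/(-6) = -⅙ ≈ -0.16667)
b(r) = 0
-157*(-8 + b(R)) = -157*(-8 + 0) = -157*(-8) = 1256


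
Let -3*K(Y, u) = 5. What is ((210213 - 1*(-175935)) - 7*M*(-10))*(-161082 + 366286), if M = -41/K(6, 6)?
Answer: 79592475480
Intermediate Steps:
K(Y, u) = -5/3 (K(Y, u) = -⅓*5 = -5/3)
M = 123/5 (M = -41/(-5/3) = -41*(-⅗) = 123/5 ≈ 24.600)
((210213 - 1*(-175935)) - 7*M*(-10))*(-161082 + 366286) = ((210213 - 1*(-175935)) - 7*123/5*(-10))*(-161082 + 366286) = ((210213 + 175935) - 861/5*(-10))*205204 = (386148 + 1722)*205204 = 387870*205204 = 79592475480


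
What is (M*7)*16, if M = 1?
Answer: 112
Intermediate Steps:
(M*7)*16 = (1*7)*16 = 7*16 = 112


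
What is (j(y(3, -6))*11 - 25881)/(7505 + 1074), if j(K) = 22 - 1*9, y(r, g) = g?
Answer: -25738/8579 ≈ -3.0001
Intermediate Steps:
j(K) = 13 (j(K) = 22 - 9 = 13)
(j(y(3, -6))*11 - 25881)/(7505 + 1074) = (13*11 - 25881)/(7505 + 1074) = (143 - 25881)/8579 = -25738*1/8579 = -25738/8579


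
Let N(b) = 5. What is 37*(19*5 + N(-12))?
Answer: 3700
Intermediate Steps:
37*(19*5 + N(-12)) = 37*(19*5 + 5) = 37*(95 + 5) = 37*100 = 3700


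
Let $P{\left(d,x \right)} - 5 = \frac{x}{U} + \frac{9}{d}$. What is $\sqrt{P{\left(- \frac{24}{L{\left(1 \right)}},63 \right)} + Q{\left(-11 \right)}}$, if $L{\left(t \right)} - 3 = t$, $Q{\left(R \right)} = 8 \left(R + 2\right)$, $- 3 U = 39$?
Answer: $\frac{i \sqrt{49582}}{26} \approx 8.5642 i$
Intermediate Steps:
$U = -13$ ($U = \left(- \frac{1}{3}\right) 39 = -13$)
$Q{\left(R \right)} = 16 + 8 R$ ($Q{\left(R \right)} = 8 \left(2 + R\right) = 16 + 8 R$)
$L{\left(t \right)} = 3 + t$
$P{\left(d,x \right)} = 5 + \frac{9}{d} - \frac{x}{13}$ ($P{\left(d,x \right)} = 5 + \left(\frac{x}{-13} + \frac{9}{d}\right) = 5 + \left(x \left(- \frac{1}{13}\right) + \frac{9}{d}\right) = 5 - \left(- \frac{9}{d} + \frac{x}{13}\right) = 5 + \frac{9}{d} - \frac{x}{13}$)
$\sqrt{P{\left(- \frac{24}{L{\left(1 \right)}},63 \right)} + Q{\left(-11 \right)}} = \sqrt{\left(5 + \frac{9}{\left(-24\right) \frac{1}{3 + 1}} - \frac{63}{13}\right) + \left(16 + 8 \left(-11\right)\right)} = \sqrt{\left(5 + \frac{9}{\left(-24\right) \frac{1}{4}} - \frac{63}{13}\right) + \left(16 - 88\right)} = \sqrt{\left(5 + \frac{9}{\left(-24\right) \frac{1}{4}} - \frac{63}{13}\right) - 72} = \sqrt{\left(5 + \frac{9}{-6} - \frac{63}{13}\right) - 72} = \sqrt{\left(5 + 9 \left(- \frac{1}{6}\right) - \frac{63}{13}\right) - 72} = \sqrt{\left(5 - \frac{3}{2} - \frac{63}{13}\right) - 72} = \sqrt{- \frac{35}{26} - 72} = \sqrt{- \frac{1907}{26}} = \frac{i \sqrt{49582}}{26}$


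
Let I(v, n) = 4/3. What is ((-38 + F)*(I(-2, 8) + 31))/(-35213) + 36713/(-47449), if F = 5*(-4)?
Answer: -157016371/217933257 ≈ -0.72048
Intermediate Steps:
F = -20
I(v, n) = 4/3 (I(v, n) = 4*(1/3) = 4/3)
((-38 + F)*(I(-2, 8) + 31))/(-35213) + 36713/(-47449) = ((-38 - 20)*(4/3 + 31))/(-35213) + 36713/(-47449) = -58*97/3*(-1/35213) + 36713*(-1/47449) = -5626/3*(-1/35213) - 36713/47449 = 5626/105639 - 36713/47449 = -157016371/217933257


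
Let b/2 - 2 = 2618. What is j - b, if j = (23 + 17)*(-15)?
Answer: -5840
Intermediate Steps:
b = 5240 (b = 4 + 2*2618 = 4 + 5236 = 5240)
j = -600 (j = 40*(-15) = -600)
j - b = -600 - 1*5240 = -600 - 5240 = -5840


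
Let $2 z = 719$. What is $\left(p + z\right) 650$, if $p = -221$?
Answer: $90025$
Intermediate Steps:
$z = \frac{719}{2}$ ($z = \frac{1}{2} \cdot 719 = \frac{719}{2} \approx 359.5$)
$\left(p + z\right) 650 = \left(-221 + \frac{719}{2}\right) 650 = \frac{277}{2} \cdot 650 = 90025$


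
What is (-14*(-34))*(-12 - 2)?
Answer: -6664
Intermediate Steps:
(-14*(-34))*(-12 - 2) = 476*(-14) = -6664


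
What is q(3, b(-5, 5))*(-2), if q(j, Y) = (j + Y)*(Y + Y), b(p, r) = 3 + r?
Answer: -352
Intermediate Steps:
q(j, Y) = 2*Y*(Y + j) (q(j, Y) = (Y + j)*(2*Y) = 2*Y*(Y + j))
q(3, b(-5, 5))*(-2) = (2*(3 + 5)*((3 + 5) + 3))*(-2) = (2*8*(8 + 3))*(-2) = (2*8*11)*(-2) = 176*(-2) = -352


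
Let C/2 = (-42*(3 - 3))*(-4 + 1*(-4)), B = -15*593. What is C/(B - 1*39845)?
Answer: 0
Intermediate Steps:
B = -8895
C = 0 (C = 2*((-42*(3 - 3))*(-4 + 1*(-4))) = 2*((-42*0)*(-4 - 4)) = 2*(-14*0*(-8)) = 2*(0*(-8)) = 2*0 = 0)
C/(B - 1*39845) = 0/(-8895 - 1*39845) = 0/(-8895 - 39845) = 0/(-48740) = 0*(-1/48740) = 0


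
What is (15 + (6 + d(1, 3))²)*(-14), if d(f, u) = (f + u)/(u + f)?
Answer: -896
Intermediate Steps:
d(f, u) = 1 (d(f, u) = (f + u)/(f + u) = 1)
(15 + (6 + d(1, 3))²)*(-14) = (15 + (6 + 1)²)*(-14) = (15 + 7²)*(-14) = (15 + 49)*(-14) = 64*(-14) = -896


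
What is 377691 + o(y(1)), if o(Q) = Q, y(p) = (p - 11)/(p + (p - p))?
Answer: 377681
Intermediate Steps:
y(p) = (-11 + p)/p (y(p) = (-11 + p)/(p + 0) = (-11 + p)/p)
377691 + o(y(1)) = 377691 + (-11 + 1)/1 = 377691 + 1*(-10) = 377691 - 10 = 377681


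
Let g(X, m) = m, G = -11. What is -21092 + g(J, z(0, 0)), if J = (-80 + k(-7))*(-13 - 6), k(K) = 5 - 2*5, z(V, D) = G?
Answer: -21103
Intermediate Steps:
z(V, D) = -11
k(K) = -5 (k(K) = 5 - 10 = -5)
J = 1615 (J = (-80 - 5)*(-13 - 6) = -85*(-19) = 1615)
-21092 + g(J, z(0, 0)) = -21092 - 11 = -21103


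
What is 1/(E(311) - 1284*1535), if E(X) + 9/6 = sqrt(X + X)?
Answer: -7883766/15538441583201 - 4*sqrt(622)/15538441583201 ≈ -5.0738e-7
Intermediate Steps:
E(X) = -3/2 + sqrt(2)*sqrt(X) (E(X) = -3/2 + sqrt(X + X) = -3/2 + sqrt(2*X) = -3/2 + sqrt(2)*sqrt(X))
1/(E(311) - 1284*1535) = 1/((-3/2 + sqrt(2)*sqrt(311)) - 1284*1535) = 1/((-3/2 + sqrt(622)) - 1970940) = 1/(-3941883/2 + sqrt(622))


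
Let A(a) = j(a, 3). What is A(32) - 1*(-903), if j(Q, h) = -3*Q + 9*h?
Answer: 834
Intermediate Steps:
A(a) = 27 - 3*a (A(a) = -3*a + 9*3 = -3*a + 27 = 27 - 3*a)
A(32) - 1*(-903) = (27 - 3*32) - 1*(-903) = (27 - 96) + 903 = -69 + 903 = 834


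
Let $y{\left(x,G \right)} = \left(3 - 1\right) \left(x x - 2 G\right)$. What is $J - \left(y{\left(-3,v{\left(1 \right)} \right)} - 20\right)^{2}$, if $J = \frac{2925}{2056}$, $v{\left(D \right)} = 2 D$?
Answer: $- \frac{202675}{2056} \approx -98.577$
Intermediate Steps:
$J = \frac{2925}{2056}$ ($J = 2925 \cdot \frac{1}{2056} = \frac{2925}{2056} \approx 1.4227$)
$y{\left(x,G \right)} = - 4 G + 2 x^{2}$ ($y{\left(x,G \right)} = 2 \left(x^{2} - 2 G\right) = - 4 G + 2 x^{2}$)
$J - \left(y{\left(-3,v{\left(1 \right)} \right)} - 20\right)^{2} = \frac{2925}{2056} - \left(\left(- 4 \cdot 2 \cdot 1 + 2 \left(-3\right)^{2}\right) - 20\right)^{2} = \frac{2925}{2056} - \left(\left(\left(-4\right) 2 + 2 \cdot 9\right) - 20\right)^{2} = \frac{2925}{2056} - \left(\left(-8 + 18\right) - 20\right)^{2} = \frac{2925}{2056} - \left(10 - 20\right)^{2} = \frac{2925}{2056} - \left(-10\right)^{2} = \frac{2925}{2056} - 100 = - \frac{202675}{2056}$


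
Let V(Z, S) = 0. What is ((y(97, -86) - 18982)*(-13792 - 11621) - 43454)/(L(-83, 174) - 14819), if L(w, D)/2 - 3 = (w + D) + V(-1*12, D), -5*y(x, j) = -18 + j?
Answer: -2409087608/73155 ≈ -32931.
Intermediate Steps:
y(x, j) = 18/5 - j/5 (y(x, j) = -(-18 + j)/5 = 18/5 - j/5)
L(w, D) = 6 + 2*D + 2*w (L(w, D) = 6 + 2*((w + D) + 0) = 6 + 2*((D + w) + 0) = 6 + 2*(D + w) = 6 + (2*D + 2*w) = 6 + 2*D + 2*w)
((y(97, -86) - 18982)*(-13792 - 11621) - 43454)/(L(-83, 174) - 14819) = (((18/5 - 1/5*(-86)) - 18982)*(-13792 - 11621) - 43454)/((6 + 2*174 + 2*(-83)) - 14819) = (((18/5 + 86/5) - 18982)*(-25413) - 43454)/((6 + 348 - 166) - 14819) = ((104/5 - 18982)*(-25413) - 43454)/(188 - 14819) = (-94806/5*(-25413) - 43454)/(-14631) = (2409304878/5 - 43454)*(-1/14631) = (2409087608/5)*(-1/14631) = -2409087608/73155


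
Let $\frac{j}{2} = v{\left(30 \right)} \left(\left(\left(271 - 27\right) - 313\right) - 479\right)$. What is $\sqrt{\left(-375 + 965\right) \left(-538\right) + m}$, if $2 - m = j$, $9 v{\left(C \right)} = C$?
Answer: $\frac{i \sqrt{2823882}}{3} \approx 560.15 i$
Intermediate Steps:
$v{\left(C \right)} = \frac{C}{9}$
$j = - \frac{10960}{3}$ ($j = 2 \cdot \frac{1}{9} \cdot 30 \left(\left(\left(271 - 27\right) - 313\right) - 479\right) = 2 \frac{10 \left(\left(244 - 313\right) - 479\right)}{3} = 2 \frac{10 \left(-69 - 479\right)}{3} = 2 \cdot \frac{10}{3} \left(-548\right) = 2 \left(- \frac{5480}{3}\right) = - \frac{10960}{3} \approx -3653.3$)
$m = \frac{10966}{3}$ ($m = 2 - - \frac{10960}{3} = 2 + \frac{10960}{3} = \frac{10966}{3} \approx 3655.3$)
$\sqrt{\left(-375 + 965\right) \left(-538\right) + m} = \sqrt{\left(-375 + 965\right) \left(-538\right) + \frac{10966}{3}} = \sqrt{590 \left(-538\right) + \frac{10966}{3}} = \sqrt{-317420 + \frac{10966}{3}} = \sqrt{- \frac{941294}{3}} = \frac{i \sqrt{2823882}}{3}$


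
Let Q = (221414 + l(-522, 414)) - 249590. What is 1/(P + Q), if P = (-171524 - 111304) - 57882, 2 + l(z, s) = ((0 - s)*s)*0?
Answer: -1/368888 ≈ -2.7109e-6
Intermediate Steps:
l(z, s) = -2 (l(z, s) = -2 + ((0 - s)*s)*0 = -2 + ((-s)*s)*0 = -2 - s²*0 = -2 + 0 = -2)
Q = -28178 (Q = (221414 - 2) - 249590 = 221412 - 249590 = -28178)
P = -340710 (P = -282828 - 57882 = -340710)
1/(P + Q) = 1/(-340710 - 28178) = 1/(-368888) = -1/368888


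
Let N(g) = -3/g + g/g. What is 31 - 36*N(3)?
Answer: 31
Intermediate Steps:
N(g) = 1 - 3/g (N(g) = -3/g + 1 = 1 - 3/g)
31 - 36*N(3) = 31 - 36*(-3 + 3)/3 = 31 - 12*0 = 31 - 36*0 = 31 + 0 = 31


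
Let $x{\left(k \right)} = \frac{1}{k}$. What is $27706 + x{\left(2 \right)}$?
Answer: $\frac{55413}{2} \approx 27707.0$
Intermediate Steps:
$27706 + x{\left(2 \right)} = 27706 + \frac{1}{2} = \frac{55413}{2}$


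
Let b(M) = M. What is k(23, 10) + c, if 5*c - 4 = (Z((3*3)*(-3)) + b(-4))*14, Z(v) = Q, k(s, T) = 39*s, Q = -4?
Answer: 4377/5 ≈ 875.40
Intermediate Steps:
Z(v) = -4
c = -108/5 (c = ⅘ + ((-4 - 4)*14)/5 = ⅘ + (-8*14)/5 = ⅘ + (⅕)*(-112) = ⅘ - 112/5 = -108/5 ≈ -21.600)
k(23, 10) + c = 39*23 - 108/5 = 897 - 108/5 = 4377/5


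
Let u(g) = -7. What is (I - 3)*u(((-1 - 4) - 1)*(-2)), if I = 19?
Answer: -112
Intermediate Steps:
(I - 3)*u(((-1 - 4) - 1)*(-2)) = (19 - 3)*(-7) = 16*(-7) = -112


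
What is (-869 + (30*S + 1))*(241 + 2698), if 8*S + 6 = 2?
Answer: -2595137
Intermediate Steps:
S = -1/2 (S = -3/4 + (1/8)*2 = -3/4 + 1/4 = -1/2 ≈ -0.50000)
(-869 + (30*S + 1))*(241 + 2698) = (-869 + (30*(-1/2) + 1))*(241 + 2698) = (-869 + (-15 + 1))*2939 = (-869 - 14)*2939 = -883*2939 = -2595137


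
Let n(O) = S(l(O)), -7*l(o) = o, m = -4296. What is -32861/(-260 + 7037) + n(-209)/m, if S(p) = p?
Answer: -329870795/67932648 ≈ -4.8559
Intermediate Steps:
l(o) = -o/7
n(O) = -O/7
-32861/(-260 + 7037) + n(-209)/m = -32861/(-260 + 7037) - ⅐*(-209)/(-4296) = -32861/6777 + (209/7)*(-1/4296) = -32861*1/6777 - 209/30072 = -32861/6777 - 209/30072 = -329870795/67932648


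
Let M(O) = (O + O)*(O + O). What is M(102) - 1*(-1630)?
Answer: 43246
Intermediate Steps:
M(O) = 4*O² (M(O) = (2*O)*(2*O) = 4*O²)
M(102) - 1*(-1630) = 4*102² - 1*(-1630) = 4*10404 + 1630 = 41616 + 1630 = 43246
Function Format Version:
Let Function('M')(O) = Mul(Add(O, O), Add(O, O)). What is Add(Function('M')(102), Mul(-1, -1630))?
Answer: 43246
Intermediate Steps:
Function('M')(O) = Mul(4, Pow(O, 2)) (Function('M')(O) = Mul(Mul(2, O), Mul(2, O)) = Mul(4, Pow(O, 2)))
Add(Function('M')(102), Mul(-1, -1630)) = Add(Mul(4, Pow(102, 2)), Mul(-1, -1630)) = Add(Mul(4, 10404), 1630) = Add(41616, 1630) = 43246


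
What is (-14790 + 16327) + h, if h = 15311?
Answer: 16848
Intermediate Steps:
(-14790 + 16327) + h = (-14790 + 16327) + 15311 = 1537 + 15311 = 16848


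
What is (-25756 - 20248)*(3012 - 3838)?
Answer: 37999304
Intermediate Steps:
(-25756 - 20248)*(3012 - 3838) = -46004*(-826) = 37999304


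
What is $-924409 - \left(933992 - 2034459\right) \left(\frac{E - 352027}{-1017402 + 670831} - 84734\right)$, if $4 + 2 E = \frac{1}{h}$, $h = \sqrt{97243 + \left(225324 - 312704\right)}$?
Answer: $- \frac{32316628886556234}{346571} - \frac{1100467 \sqrt{9863}}{6836459546} \approx -9.3247 \cdot 10^{10}$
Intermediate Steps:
$h = \sqrt{9863}$ ($h = \sqrt{97243 - 87380} = \sqrt{9863} \approx 99.313$)
$E = -2 + \frac{\sqrt{9863}}{19726}$ ($E = -2 + \frac{1}{2 \sqrt{9863}} = -2 + \frac{\frac{1}{9863} \sqrt{9863}}{2} = -2 + \frac{\sqrt{9863}}{19726} \approx -1.995$)
$-924409 - \left(933992 - 2034459\right) \left(\frac{E - 352027}{-1017402 + 670831} - 84734\right) = -924409 - \left(933992 - 2034459\right) \left(\frac{\left(-2 + \frac{\sqrt{9863}}{19726}\right) - 352027}{-1017402 + 670831} - 84734\right) = -924409 - - 1100467 \left(\frac{-352029 + \frac{\sqrt{9863}}{19726}}{-346571} - 84734\right) = -924409 - - 1100467 \left(\left(-352029 + \frac{\sqrt{9863}}{19726}\right) \left(- \frac{1}{346571}\right) - 84734\right) = -924409 - - 1100467 \left(\left(\frac{352029}{346571} - \frac{\sqrt{9863}}{6836459546}\right) - 84734\right) = -924409 - - 1100467 \left(- \frac{29365995085}{346571} - \frac{\sqrt{9863}}{6836459546}\right) = -924409 - \left(\frac{32316308513204695}{346571} + \frac{1100467 \sqrt{9863}}{6836459546}\right) = - \frac{32316628886556234}{346571} - \frac{1100467 \sqrt{9863}}{6836459546}$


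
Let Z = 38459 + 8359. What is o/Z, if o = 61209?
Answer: 2267/1734 ≈ 1.3074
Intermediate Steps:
Z = 46818
o/Z = 61209/46818 = 61209*(1/46818) = 2267/1734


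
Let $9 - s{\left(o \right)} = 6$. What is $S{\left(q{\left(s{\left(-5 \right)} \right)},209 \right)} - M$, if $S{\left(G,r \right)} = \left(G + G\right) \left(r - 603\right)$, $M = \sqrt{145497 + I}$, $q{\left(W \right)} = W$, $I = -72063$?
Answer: $-2364 - \sqrt{73434} \approx -2635.0$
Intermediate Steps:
$s{\left(o \right)} = 3$ ($s{\left(o \right)} = 9 - 6 = 3$)
$M = \sqrt{73434}$ ($M = \sqrt{145497 - 72063} = \sqrt{73434} \approx 270.99$)
$S{\left(G,r \right)} = 2 G \left(-603 + r\right)$
$S{\left(q{\left(s{\left(-5 \right)} \right)},209 \right)} - M = 2 \cdot 3 \left(-603 + 209\right) - \sqrt{73434} = 2 \cdot 3 \left(-394\right) - \sqrt{73434} = -2364 - \sqrt{73434}$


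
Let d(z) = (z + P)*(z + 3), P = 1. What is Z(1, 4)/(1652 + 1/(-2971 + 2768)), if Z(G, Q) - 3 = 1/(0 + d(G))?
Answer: 1015/536568 ≈ 0.0018917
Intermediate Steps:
d(z) = (1 + z)*(3 + z) (d(z) = (z + 1)*(z + 3) = (1 + z)*(3 + z))
Z(G, Q) = 3 + 1/(3 + G**2 + 4*G) (Z(G, Q) = 3 + 1/(0 + (3 + G**2 + 4*G)) = 3 + 1/(3 + G**2 + 4*G))
Z(1, 4)/(1652 + 1/(-2971 + 2768)) = ((10 + 3*1**2 + 12*1)/(3 + 1**2 + 4*1))/(1652 + 1/(-2971 + 2768)) = ((10 + 3*1 + 12)/(3 + 1 + 4))/(1652 + 1/(-203)) = ((10 + 3 + 12)/8)/(1652 - 1/203) = ((1/8)*25)/(335355/203) = (203/335355)*(25/8) = 1015/536568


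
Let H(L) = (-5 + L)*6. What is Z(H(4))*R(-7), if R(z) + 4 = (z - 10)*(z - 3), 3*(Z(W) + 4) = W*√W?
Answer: -664 - 332*I*√6 ≈ -664.0 - 813.23*I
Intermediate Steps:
H(L) = -30 + 6*L
Z(W) = -4 + W^(3/2)/3 (Z(W) = -4 + (W*√W)/3 = -4 + W^(3/2)/3)
R(z) = -4 + (-10 + z)*(-3 + z) (R(z) = -4 + (z - 10)*(z - 3) = -4 + (-10 + z)*(-3 + z))
Z(H(4))*R(-7) = (-4 + (-30 + 6*4)^(3/2)/3)*(26 + (-7)² - 13*(-7)) = (-4 + (-30 + 24)^(3/2)/3)*(26 + 49 + 91) = (-4 + (-6)^(3/2)/3)*166 = (-4 + (-6*I*√6)/3)*166 = (-4 - 2*I*√6)*166 = -664 - 332*I*√6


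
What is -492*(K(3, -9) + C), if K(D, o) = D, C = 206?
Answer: -102828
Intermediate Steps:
-492*(K(3, -9) + C) = -492*(3 + 206) = -492*209 = -102828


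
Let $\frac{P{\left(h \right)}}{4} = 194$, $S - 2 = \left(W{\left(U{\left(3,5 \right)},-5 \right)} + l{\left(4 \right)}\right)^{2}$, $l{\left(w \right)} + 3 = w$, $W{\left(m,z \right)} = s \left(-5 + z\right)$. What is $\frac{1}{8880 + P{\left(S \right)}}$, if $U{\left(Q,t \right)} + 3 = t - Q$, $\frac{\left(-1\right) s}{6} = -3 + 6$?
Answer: $\frac{1}{9656} \approx 0.00010356$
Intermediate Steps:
$s = -18$ ($s = - 6 \left(-3 + 6\right) = \left(-6\right) 3 = -18$)
$U{\left(Q,t \right)} = -3 + t - Q$ ($U{\left(Q,t \right)} = -3 - \left(Q - t\right) = -3 + t - Q$)
$W{\left(m,z \right)} = 90 - 18 z$ ($W{\left(m,z \right)} = - 18 \left(-5 + z\right) = 90 - 18 z$)
$l{\left(w \right)} = -3 + w$
$S = 32763$ ($S = 2 + \left(\left(90 - -90\right) + \left(-3 + 4\right)\right)^{2} = 2 + \left(\left(90 + 90\right) + 1\right)^{2} = 2 + \left(180 + 1\right)^{2} = 2 + 181^{2} = 2 + 32761 = 32763$)
$P{\left(h \right)} = 776$ ($P{\left(h \right)} = 4 \cdot 194 = 776$)
$\frac{1}{8880 + P{\left(S \right)}} = \frac{1}{8880 + 776} = \frac{1}{9656}$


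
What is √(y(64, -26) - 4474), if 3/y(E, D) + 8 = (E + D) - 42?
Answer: I*√17897/2 ≈ 66.89*I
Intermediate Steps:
y(E, D) = 3/(-50 + D + E) (y(E, D) = 3/(-8 + ((E + D) - 42)) = 3/(-8 + ((D + E) - 42)) = 3/(-8 + (-42 + D + E)) = 3/(-50 + D + E))
√(y(64, -26) - 4474) = √(3/(-50 - 26 + 64) - 4474) = √(3/(-12) - 4474) = √(3*(-1/12) - 4474) = √(-¼ - 4474) = √(-17897/4) = I*√17897/2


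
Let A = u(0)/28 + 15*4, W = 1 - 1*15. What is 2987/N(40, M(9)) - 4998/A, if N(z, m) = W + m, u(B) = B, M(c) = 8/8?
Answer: -40699/130 ≈ -313.07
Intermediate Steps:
M(c) = 1 (M(c) = 8*(⅛) = 1)
W = -14 (W = 1 - 15 = -14)
A = 60 (A = 0/28 + 15*4 = 0*(1/28) + 60 = 0 + 60 = 60)
N(z, m) = -14 + m
2987/N(40, M(9)) - 4998/A = 2987/(-14 + 1) - 4998/60 = 2987/(-13) - 4998*1/60 = 2987*(-1/13) - 833/10 = -2987/13 - 833/10 = -40699/130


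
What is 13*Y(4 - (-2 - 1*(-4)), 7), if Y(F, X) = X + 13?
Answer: 260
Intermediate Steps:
Y(F, X) = 13 + X
13*Y(4 - (-2 - 1*(-4)), 7) = 13*(13 + 7) = 13*20 = 260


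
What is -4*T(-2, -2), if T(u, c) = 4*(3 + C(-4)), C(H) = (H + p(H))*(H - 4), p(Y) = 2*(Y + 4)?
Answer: -560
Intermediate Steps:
p(Y) = 8 + 2*Y (p(Y) = 2*(4 + Y) = 8 + 2*Y)
C(H) = (-4 + H)*(8 + 3*H) (C(H) = (H + (8 + 2*H))*(H - 4) = (8 + 3*H)*(-4 + H) = (-4 + H)*(8 + 3*H))
T(u, c) = 140 (T(u, c) = 4*(3 + (-32 - 4*(-4) + 3*(-4)²)) = 4*(3 + (-32 + 16 + 3*16)) = 4*(3 + (-32 + 16 + 48)) = 4*(3 + 32) = 4*35 = 140)
-4*T(-2, -2) = -4*140 = -560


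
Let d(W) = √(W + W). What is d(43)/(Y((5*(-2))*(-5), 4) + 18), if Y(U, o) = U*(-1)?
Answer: -√86/32 ≈ -0.28980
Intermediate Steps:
Y(U, o) = -U
d(W) = √2*√W (d(W) = √(2*W) = √2*√W)
d(43)/(Y((5*(-2))*(-5), 4) + 18) = (√2*√43)/(-5*(-2)*(-5) + 18) = √86/(-(-10)*(-5) + 18) = √86/(-1*50 + 18) = √86/(-50 + 18) = √86/(-32) = -√86/32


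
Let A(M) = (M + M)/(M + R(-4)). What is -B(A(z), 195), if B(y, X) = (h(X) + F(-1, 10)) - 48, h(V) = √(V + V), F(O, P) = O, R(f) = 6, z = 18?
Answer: 49 - √390 ≈ 29.252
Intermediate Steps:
h(V) = √2*√V (h(V) = √(2*V) = √2*√V)
A(M) = 2*M/(6 + M) (A(M) = (M + M)/(M + 6) = (2*M)/(6 + M) = 2*M/(6 + M))
B(y, X) = -49 + √2*√X (B(y, X) = (√2*√X - 1) - 48 = (-1 + √2*√X) - 48 = -49 + √2*√X)
-B(A(z), 195) = -(-49 + √2*√195) = -(-49 + √390) = 49 - √390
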